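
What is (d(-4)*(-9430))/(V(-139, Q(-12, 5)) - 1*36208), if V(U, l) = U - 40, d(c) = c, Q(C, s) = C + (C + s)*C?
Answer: -37720/36387 ≈ -1.0366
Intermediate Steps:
Q(C, s) = C + C*(C + s)
V(U, l) = -40 + U
(d(-4)*(-9430))/(V(-139, Q(-12, 5)) - 1*36208) = (-4*(-9430))/((-40 - 139) - 1*36208) = 37720/(-179 - 36208) = 37720/(-36387) = 37720*(-1/36387) = -37720/36387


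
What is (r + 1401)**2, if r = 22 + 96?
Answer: 2307361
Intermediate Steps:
r = 118
(r + 1401)**2 = (118 + 1401)**2 = 1519**2 = 2307361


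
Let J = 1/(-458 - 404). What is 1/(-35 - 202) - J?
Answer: -625/204294 ≈ -0.0030593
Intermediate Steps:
J = -1/862 (J = 1/(-862) = -1/862 ≈ -0.0011601)
1/(-35 - 202) - J = 1/(-35 - 202) - 1*(-1/862) = 1/(-237) + 1/862 = -1/237 + 1/862 = -625/204294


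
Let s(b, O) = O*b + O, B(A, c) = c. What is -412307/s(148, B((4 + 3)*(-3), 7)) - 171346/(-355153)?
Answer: -20893336299/52917797 ≈ -394.83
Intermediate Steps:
s(b, O) = O + O*b
-412307/s(148, B((4 + 3)*(-3), 7)) - 171346/(-355153) = -412307*1/(7*(1 + 148)) - 171346/(-355153) = -412307/(7*149) - 171346*(-1/355153) = -412307/1043 + 171346/355153 = -412307*1/1043 + 171346/355153 = -58901/149 + 171346/355153 = -20893336299/52917797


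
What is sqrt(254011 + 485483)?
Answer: 3*sqrt(82166) ≈ 859.94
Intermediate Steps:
sqrt(254011 + 485483) = sqrt(739494) = 3*sqrt(82166)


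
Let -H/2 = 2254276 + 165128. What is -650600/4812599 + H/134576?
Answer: -224757670073/6227503106 ≈ -36.091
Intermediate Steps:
H = -4838808 (H = -2*(2254276 + 165128) = -2*2419404 = -4838808)
-650600/4812599 + H/134576 = -650600/4812599 - 4838808/134576 = -650600*1/4812599 - 4838808*1/134576 = -650600/4812599 - 46527/1294 = -224757670073/6227503106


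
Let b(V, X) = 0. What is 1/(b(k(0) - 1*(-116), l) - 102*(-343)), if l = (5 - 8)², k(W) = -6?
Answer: 1/34986 ≈ 2.8583e-5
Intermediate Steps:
l = 9 (l = (-3)² = 9)
1/(b(k(0) - 1*(-116), l) - 102*(-343)) = 1/(0 - 102*(-343)) = 1/(0 + 34986) = 1/34986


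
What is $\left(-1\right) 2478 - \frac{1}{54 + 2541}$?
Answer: $- \frac{6430411}{2595} \approx -2478.0$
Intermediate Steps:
$\left(-1\right) 2478 - \frac{1}{54 + 2541} = -2478 - \frac{1}{2595} = - \frac{6430411}{2595}$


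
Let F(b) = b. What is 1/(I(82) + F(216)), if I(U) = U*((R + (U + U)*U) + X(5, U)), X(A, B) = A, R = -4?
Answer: 1/1103034 ≈ 9.0659e-7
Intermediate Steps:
I(U) = U*(1 + 2*U²) (I(U) = U*((-4 + (U + U)*U) + 5) = U*((-4 + (2*U)*U) + 5) = U*((-4 + 2*U²) + 5) = U*(1 + 2*U²))
1/(I(82) + F(216)) = 1/((82 + 2*82³) + 216) = 1/((82 + 2*551368) + 216) = 1/((82 + 1102736) + 216) = 1/(1102818 + 216) = 1/1103034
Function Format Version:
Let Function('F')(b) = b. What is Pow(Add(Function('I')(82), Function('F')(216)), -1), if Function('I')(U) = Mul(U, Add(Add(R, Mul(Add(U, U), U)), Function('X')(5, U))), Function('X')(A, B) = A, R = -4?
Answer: Rational(1, 1103034) ≈ 9.0659e-7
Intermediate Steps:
Function('I')(U) = Mul(U, Add(1, Mul(2, Pow(U, 2)))) (Function('I')(U) = Mul(U, Add(Add(-4, Mul(Add(U, U), U)), 5)) = Mul(U, Add(Add(-4, Mul(Mul(2, U), U)), 5)) = Mul(U, Add(Add(-4, Mul(2, Pow(U, 2))), 5)) = Mul(U, Add(1, Mul(2, Pow(U, 2)))))
Pow(Add(Function('I')(82), Function('F')(216)), -1) = Pow(Add(Add(82, Mul(2, Pow(82, 3))), 216), -1) = Pow(Add(Add(82, Mul(2, 551368)), 216), -1) = Pow(Add(Add(82, 1102736), 216), -1) = Pow(Add(1102818, 216), -1) = Pow(1103034, -1) = Rational(1, 1103034)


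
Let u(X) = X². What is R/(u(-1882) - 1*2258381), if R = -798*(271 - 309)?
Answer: 30324/1283543 ≈ 0.023625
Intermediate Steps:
R = 30324 (R = -798*(-38) = 30324)
R/(u(-1882) - 1*2258381) = 30324/((-1882)² - 1*2258381) = 30324/(3541924 - 2258381) = 30324/1283543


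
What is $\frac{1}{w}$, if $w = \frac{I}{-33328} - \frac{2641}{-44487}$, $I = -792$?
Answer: $\frac{185332842}{15406619} \approx 12.029$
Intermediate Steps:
$w = \frac{15406619}{185332842}$ ($w = - \frac{792}{-33328} - \frac{2641}{-44487} = \left(-792\right) \left(- \frac{1}{33328}\right) - - \frac{2641}{44487} = \frac{99}{4166} + \frac{2641}{44487} = \frac{15406619}{185332842} \approx 0.083129$)
$\frac{1}{w} = \frac{1}{\frac{15406619}{185332842}} = \frac{185332842}{15406619}$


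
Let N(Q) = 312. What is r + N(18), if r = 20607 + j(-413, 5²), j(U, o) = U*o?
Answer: 10594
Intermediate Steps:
r = 10282 (r = 20607 - 413*5² = 20607 - 413*25 = 20607 - 10325 = 10282)
r + N(18) = 10282 + 312 = 10594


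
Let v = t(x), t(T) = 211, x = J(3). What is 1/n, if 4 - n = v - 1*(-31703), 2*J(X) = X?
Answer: -1/31910 ≈ -3.1338e-5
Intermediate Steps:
J(X) = X/2
x = 3/2 (x = (½)*3 = 3/2 ≈ 1.5000)
v = 211
n = -31910 (n = 4 - (211 - 1*(-31703)) = 4 - (211 + 31703) = 4 - 1*31914 = 4 - 31914 = -31910)
1/n = 1/(-31910) = -1/31910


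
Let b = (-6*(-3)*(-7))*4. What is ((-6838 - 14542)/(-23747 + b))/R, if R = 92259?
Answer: 21380/2237373009 ≈ 9.5558e-6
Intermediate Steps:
b = -504 (b = (18*(-7))*4 = -126*4 = -504)
((-6838 - 14542)/(-23747 + b))/R = ((-6838 - 14542)/(-23747 - 504))/92259 = -21380/(-24251)*(1/92259) = -21380*(-1/24251)*(1/92259) = (21380/24251)*(1/92259) = 21380/2237373009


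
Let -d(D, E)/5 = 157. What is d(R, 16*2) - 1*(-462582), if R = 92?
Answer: 461797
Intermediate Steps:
d(D, E) = -785 (d(D, E) = -5*157 = -785)
d(R, 16*2) - 1*(-462582) = -785 - 1*(-462582) = -785 + 462582 = 461797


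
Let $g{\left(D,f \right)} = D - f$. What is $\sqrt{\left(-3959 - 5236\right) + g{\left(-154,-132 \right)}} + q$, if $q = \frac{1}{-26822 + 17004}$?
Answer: $- \frac{1}{9818} + i \sqrt{9217} \approx -0.00010185 + 96.005 i$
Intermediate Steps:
$q = - \frac{1}{9818}$ ($q = \frac{1}{-9818} = - \frac{1}{9818} \approx -0.00010185$)
$\sqrt{\left(-3959 - 5236\right) + g{\left(-154,-132 \right)}} + q = \sqrt{\left(-3959 - 5236\right) - 22} - \frac{1}{9818} = \sqrt{\left(-3959 - 5236\right) + \left(-154 + 132\right)} - \frac{1}{9818} = \sqrt{-9195 - 22} - \frac{1}{9818} = \sqrt{-9217} - \frac{1}{9818} = i \sqrt{9217} - \frac{1}{9818} = - \frac{1}{9818} + i \sqrt{9217}$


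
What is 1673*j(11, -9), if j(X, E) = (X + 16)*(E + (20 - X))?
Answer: 0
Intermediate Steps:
j(X, E) = (16 + X)*(20 + E - X)
1673*j(11, -9) = 1673*(320 - 1*11² + 4*11 + 16*(-9) - 9*11) = 1673*(320 - 1*121 + 44 - 144 - 99) = 1673*(320 - 121 + 44 - 144 - 99) = 1673*0 = 0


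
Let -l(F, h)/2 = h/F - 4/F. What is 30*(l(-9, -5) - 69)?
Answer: -2130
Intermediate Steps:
l(F, h) = 8/F - 2*h/F (l(F, h) = -2*(h/F - 4/F) = -2*(-4/F + h/F) = 8/F - 2*h/F)
30*(l(-9, -5) - 69) = 30*(2*(4 - 1*(-5))/(-9) - 69) = 30*(2*(-⅑)*(4 + 5) - 69) = 30*(2*(-⅑)*9 - 69) = 30*(-2 - 69) = 30*(-71) = -2130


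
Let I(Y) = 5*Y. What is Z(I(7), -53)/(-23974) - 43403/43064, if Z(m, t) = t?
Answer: -519130565/516208168 ≈ -1.0057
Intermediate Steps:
Z(I(7), -53)/(-23974) - 43403/43064 = -53/(-23974) - 43403/43064 = -53*(-1/23974) - 43403*1/43064 = 53/23974 - 43403/43064 = -519130565/516208168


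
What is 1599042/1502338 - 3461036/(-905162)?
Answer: 1661759489243/339964817189 ≈ 4.8880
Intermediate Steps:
1599042/1502338 - 3461036/(-905162) = 1599042*(1/1502338) - 3461036*(-1/905162) = 799521/751169 + 1730518/452581 = 1661759489243/339964817189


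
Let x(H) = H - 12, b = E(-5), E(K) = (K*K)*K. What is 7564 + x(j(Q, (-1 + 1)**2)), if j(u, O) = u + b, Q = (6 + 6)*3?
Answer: 7463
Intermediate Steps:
E(K) = K**3 (E(K) = K**2*K = K**3)
b = -125 (b = (-5)**3 = -125)
Q = 36 (Q = 12*3 = 36)
j(u, O) = -125 + u (j(u, O) = u - 125 = -125 + u)
x(H) = -12 + H
7564 + x(j(Q, (-1 + 1)**2)) = 7564 + (-12 + (-125 + 36)) = 7564 + (-12 - 89) = 7564 - 101 = 7463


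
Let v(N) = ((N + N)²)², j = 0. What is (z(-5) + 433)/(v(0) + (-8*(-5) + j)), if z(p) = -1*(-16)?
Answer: 449/40 ≈ 11.225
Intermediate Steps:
z(p) = 16
v(N) = 16*N⁴ (v(N) = ((2*N)²)² = (4*N²)² = 16*N⁴)
(z(-5) + 433)/(v(0) + (-8*(-5) + j)) = (16 + 433)/(16*0⁴ + (-8*(-5) + 0)) = 449/(16*0 + (40 + 0)) = 449/(0 + 40) = 449/40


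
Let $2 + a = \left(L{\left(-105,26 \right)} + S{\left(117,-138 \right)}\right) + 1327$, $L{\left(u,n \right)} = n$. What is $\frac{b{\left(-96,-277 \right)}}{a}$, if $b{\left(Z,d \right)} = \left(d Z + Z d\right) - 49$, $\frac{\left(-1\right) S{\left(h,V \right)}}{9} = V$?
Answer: $\frac{53135}{2593} \approx 20.492$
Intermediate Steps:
$S{\left(h,V \right)} = - 9 V$
$b{\left(Z,d \right)} = -49 + 2 Z d$ ($b{\left(Z,d \right)} = \left(Z d + Z d\right) - 49 = 2 Z d - 49 = -49 + 2 Z d$)
$a = 2593$ ($a = -2 + \left(\left(26 - -1242\right) + 1327\right) = -2 + \left(\left(26 + 1242\right) + 1327\right) = -2 + \left(1268 + 1327\right) = -2 + 2595 = 2593$)
$\frac{b{\left(-96,-277 \right)}}{a} = \frac{-49 + 2 \left(-96\right) \left(-277\right)}{2593} = \left(-49 + 53184\right) \frac{1}{2593} = 53135 \cdot \frac{1}{2593} = \frac{53135}{2593}$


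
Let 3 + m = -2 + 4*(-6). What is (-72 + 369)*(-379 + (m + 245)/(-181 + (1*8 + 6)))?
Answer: -18862173/167 ≈ -1.1295e+5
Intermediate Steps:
m = -29 (m = -3 + (-2 + 4*(-6)) = -3 + (-2 - 24) = -3 - 26 = -29)
(-72 + 369)*(-379 + (m + 245)/(-181 + (1*8 + 6))) = (-72 + 369)*(-379 + (-29 + 245)/(-181 + (1*8 + 6))) = 297*(-379 + 216/(-181 + (8 + 6))) = 297*(-379 + 216/(-181 + 14)) = 297*(-379 + 216/(-167)) = 297*(-379 + 216*(-1/167)) = 297*(-379 - 216/167) = 297*(-63509/167) = -18862173/167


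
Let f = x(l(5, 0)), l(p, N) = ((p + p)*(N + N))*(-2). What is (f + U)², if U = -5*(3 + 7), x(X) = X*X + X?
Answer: 2500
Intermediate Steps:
l(p, N) = -8*N*p (l(p, N) = ((2*p)*(2*N))*(-2) = (4*N*p)*(-2) = -8*N*p)
x(X) = X + X² (x(X) = X² + X = X + X²)
U = -50 (U = -5*10 = -50)
f = 0 (f = (-8*0*5)*(1 - 8*0*5) = 0*(1 + 0) = 0*1 = 0)
(f + U)² = (0 - 50)² = (-50)² = 2500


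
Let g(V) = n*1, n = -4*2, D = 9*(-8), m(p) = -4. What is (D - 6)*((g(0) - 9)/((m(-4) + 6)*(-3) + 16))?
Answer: 663/5 ≈ 132.60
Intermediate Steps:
D = -72
n = -8
g(V) = -8 (g(V) = -8*1 = -8)
(D - 6)*((g(0) - 9)/((m(-4) + 6)*(-3) + 16)) = (-72 - 6)*((-8 - 9)/((-4 + 6)*(-3) + 16)) = -(-1326)/(2*(-3) + 16) = -(-1326)/(-6 + 16) = -(-1326)/10 = -78*(-17/10) = 663/5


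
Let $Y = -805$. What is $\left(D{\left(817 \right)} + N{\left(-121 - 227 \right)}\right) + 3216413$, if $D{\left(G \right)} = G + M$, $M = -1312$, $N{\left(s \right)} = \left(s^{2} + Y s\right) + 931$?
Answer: $3618093$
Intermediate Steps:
$N{\left(s \right)} = 931 + s^{2} - 805 s$ ($N{\left(s \right)} = \left(s^{2} - 805 s\right) + 931 = 931 + s^{2} - 805 s$)
$D{\left(G \right)} = -1312 + G$ ($D{\left(G \right)} = G - 1312 = -1312 + G$)
$\left(D{\left(817 \right)} + N{\left(-121 - 227 \right)}\right) + 3216413 = \left(\left(-1312 + 817\right) + \left(931 + \left(-121 - 227\right)^{2} - 805 \left(-121 - 227\right)\right)\right) + 3216413 = \left(-495 + \left(931 + \left(-121 - 227\right)^{2} - 805 \left(-121 - 227\right)\right)\right) + 3216413 = \left(-495 + \left(931 + \left(-348\right)^{2} - -280140\right)\right) + 3216413 = \left(-495 + \left(931 + 121104 + 280140\right)\right) + 3216413 = \left(-495 + 402175\right) + 3216413 = 401680 + 3216413 = 3618093$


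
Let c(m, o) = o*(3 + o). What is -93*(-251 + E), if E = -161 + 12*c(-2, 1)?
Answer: 33852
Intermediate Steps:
E = -113 (E = -161 + 12*(1*(3 + 1)) = -161 + 12*(1*4) = -161 + 12*4 = -161 + 48 = -113)
-93*(-251 + E) = -93*(-251 - 113) = -93*(-364) = 33852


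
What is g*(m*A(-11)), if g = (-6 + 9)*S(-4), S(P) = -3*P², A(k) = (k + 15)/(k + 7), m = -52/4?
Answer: -1872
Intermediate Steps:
m = -13 (m = -52*¼ = -13)
A(k) = (15 + k)/(7 + k)
g = -144 (g = (-6 + 9)*(-3*(-4)²) = 3*(-3*16) = 3*(-48) = -144)
g*(m*A(-11)) = -(-1872)*(15 - 11)/(7 - 11) = -(-1872)*4/(-4) = -(-1872)*(-¼*4) = -(-1872)*(-1) = -144*13 = -1872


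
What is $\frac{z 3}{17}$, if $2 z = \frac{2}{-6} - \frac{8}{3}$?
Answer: $- \frac{9}{34} \approx -0.26471$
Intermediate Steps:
$z = - \frac{3}{2}$ ($z = \frac{\frac{2}{-6} - \frac{8}{3}}{2} = \frac{2 \left(- \frac{1}{6}\right) - \frac{8}{3}}{2} = \frac{- \frac{1}{3} - \frac{8}{3}}{2} = \frac{1}{2} \left(-3\right) = - \frac{3}{2} \approx -1.5$)
$\frac{z 3}{17} = \frac{\left(- \frac{3}{2}\right) 3}{17} = \left(- \frac{9}{2}\right) \frac{1}{17} = - \frac{9}{34}$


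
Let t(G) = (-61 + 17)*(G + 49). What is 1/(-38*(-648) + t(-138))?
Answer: 1/28540 ≈ 3.5039e-5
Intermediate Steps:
t(G) = -2156 - 44*G (t(G) = -44*(49 + G) = -2156 - 44*G)
1/(-38*(-648) + t(-138)) = 1/(-38*(-648) + (-2156 - 44*(-138))) = 1/(24624 + (-2156 + 6072)) = 1/(24624 + 3916) = 1/28540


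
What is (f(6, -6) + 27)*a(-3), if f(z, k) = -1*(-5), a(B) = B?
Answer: -96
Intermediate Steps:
f(z, k) = 5
(f(6, -6) + 27)*a(-3) = (5 + 27)*(-3) = 32*(-3) = -96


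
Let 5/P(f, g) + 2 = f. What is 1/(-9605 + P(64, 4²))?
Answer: -62/595505 ≈ -0.00010411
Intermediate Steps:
P(f, g) = 5/(-2 + f)
1/(-9605 + P(64, 4²)) = 1/(-9605 + 5/(-2 + 64)) = 1/(-9605 + 5/62) = 1/(-595505/62) = -62/595505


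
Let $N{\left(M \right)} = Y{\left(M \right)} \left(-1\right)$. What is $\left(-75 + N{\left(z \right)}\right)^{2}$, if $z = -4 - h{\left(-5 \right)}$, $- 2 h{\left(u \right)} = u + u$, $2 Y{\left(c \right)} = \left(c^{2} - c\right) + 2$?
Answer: $14641$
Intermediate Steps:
$Y{\left(c \right)} = 1 + \frac{c^{2}}{2} - \frac{c}{2}$ ($Y{\left(c \right)} = \frac{\left(c^{2} - c\right) + 2}{2} = \frac{2 + c^{2} - c}{2} = 1 + \frac{c^{2}}{2} - \frac{c}{2}$)
$h{\left(u \right)} = - u$ ($h{\left(u \right)} = - \frac{u + u}{2} = - \frac{2 u}{2} = - u$)
$z = -9$ ($z = -4 - \left(-1\right) \left(-5\right) = -4 - 5 = -9$)
$N{\left(M \right)} = -1 + \frac{M}{2} - \frac{M^{2}}{2}$ ($N{\left(M \right)} = \left(1 + \frac{M^{2}}{2} - \frac{M}{2}\right) \left(-1\right) = -1 + \frac{M}{2} - \frac{M^{2}}{2}$)
$\left(-75 + N{\left(z \right)}\right)^{2} = \left(-75 - \left(\frac{11}{2} + \frac{81}{2}\right)\right)^{2} = \left(-75 - 46\right)^{2} = \left(-121\right)^{2} = 14641$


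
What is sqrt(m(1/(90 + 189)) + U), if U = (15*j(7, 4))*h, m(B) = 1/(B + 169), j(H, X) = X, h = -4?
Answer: I*sqrt(33348844347)/11788 ≈ 15.492*I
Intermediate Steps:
m(B) = 1/(169 + B)
U = -240 (U = (15*4)*(-4) = 60*(-4) = -240)
sqrt(m(1/(90 + 189)) + U) = sqrt(1/(169 + 1/(90 + 189)) - 240) = sqrt(1/(169 + 1/279) - 240) = sqrt(1/(47152/279) - 240) = sqrt(279/47152 - 240) = sqrt(-11316201/47152) = I*sqrt(33348844347)/11788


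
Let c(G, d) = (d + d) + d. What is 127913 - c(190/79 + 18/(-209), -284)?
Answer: 128765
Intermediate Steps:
c(G, d) = 3*d (c(G, d) = 2*d + d = 3*d)
127913 - c(190/79 + 18/(-209), -284) = 127913 - 3*(-284) = 127913 - 1*(-852) = 127913 + 852 = 128765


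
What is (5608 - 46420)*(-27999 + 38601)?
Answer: -432688824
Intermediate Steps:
(5608 - 46420)*(-27999 + 38601) = -40812*10602 = -432688824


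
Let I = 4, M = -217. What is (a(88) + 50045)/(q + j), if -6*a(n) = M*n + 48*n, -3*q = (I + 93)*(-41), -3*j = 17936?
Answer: -157571/13959 ≈ -11.288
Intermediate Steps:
j = -17936/3 (j = -1/3*17936 = -17936/3 ≈ -5978.7)
q = 3977/3 (q = -(4 + 93)*(-41)/3 = -97*(-41)/3 = -1/3*(-3977) = 3977/3 ≈ 1325.7)
a(n) = 169*n/6 (a(n) = -(-217*n + 48*n)/6 = -(-169)*n/6 = 169*n/6)
(a(88) + 50045)/(q + j) = ((169/6)*88 + 50045)/(3977/3 - 17936/3) = (7436/3 + 50045)/(-4653) = (157571/3)*(-1/4653) = -157571/13959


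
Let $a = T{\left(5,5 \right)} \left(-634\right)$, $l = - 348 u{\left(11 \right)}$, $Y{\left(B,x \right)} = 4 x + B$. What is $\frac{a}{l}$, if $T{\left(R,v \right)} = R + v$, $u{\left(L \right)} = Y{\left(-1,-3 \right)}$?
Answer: $- \frac{1585}{1131} \approx -1.4014$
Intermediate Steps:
$Y{\left(B,x \right)} = B + 4 x$
$u{\left(L \right)} = -13$ ($u{\left(L \right)} = -1 + 4 \left(-3\right) = -1 - 12 = -13$)
$l = 4524$ ($l = \left(-348\right) \left(-13\right) = 4524$)
$a = -6340$ ($a = \left(5 + 5\right) \left(-634\right) = 10 \left(-634\right) = -6340$)
$\frac{a}{l} = - \frac{6340}{4524} = \left(-6340\right) \frac{1}{4524} = - \frac{1585}{1131}$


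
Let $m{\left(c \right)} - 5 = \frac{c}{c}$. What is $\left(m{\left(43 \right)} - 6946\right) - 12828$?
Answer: $-19768$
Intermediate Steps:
$m{\left(c \right)} = 6$ ($m{\left(c \right)} = 5 + \frac{c}{c} = 5 + 1 = 6$)
$\left(m{\left(43 \right)} - 6946\right) - 12828 = \left(6 - 6946\right) - 12828 = -6940 - 12828 = -19768$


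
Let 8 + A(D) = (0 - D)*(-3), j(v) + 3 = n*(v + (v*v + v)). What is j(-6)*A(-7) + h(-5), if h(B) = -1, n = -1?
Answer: 782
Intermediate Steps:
j(v) = -3 - v² - 2*v (j(v) = -3 - (v + (v*v + v)) = -3 - (v + (v² + v)) = -3 - (v + (v + v²)) = -3 - (v² + 2*v) = -3 + (-v² - 2*v) = -3 - v² - 2*v)
A(D) = -8 + 3*D (A(D) = -8 + (0 - D)*(-3) = -8 - D*(-3) = -8 + 3*D)
j(-6)*A(-7) + h(-5) = (-3 - 1*(-6)² - 2*(-6))*(-8 + 3*(-7)) - 1 = (-3 - 1*36 + 12)*(-8 - 21) - 1 = (-3 - 36 + 12)*(-29) - 1 = -27*(-29) - 1 = 783 - 1 = 782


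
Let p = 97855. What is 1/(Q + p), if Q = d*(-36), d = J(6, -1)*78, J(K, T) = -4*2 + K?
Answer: 1/103471 ≈ 9.6645e-6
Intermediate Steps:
J(K, T) = -8 + K
d = -156 (d = (-8 + 6)*78 = -2*78 = -156)
Q = 5616 (Q = -156*(-36) = 5616)
1/(Q + p) = 1/(5616 + 97855) = 1/103471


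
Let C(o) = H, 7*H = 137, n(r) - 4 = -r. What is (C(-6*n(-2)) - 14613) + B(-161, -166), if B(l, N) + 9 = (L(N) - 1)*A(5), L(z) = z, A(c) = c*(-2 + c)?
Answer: -119752/7 ≈ -17107.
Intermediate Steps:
n(r) = 4 - r
H = 137/7 (H = (1/7)*137 = 137/7 ≈ 19.571)
B(l, N) = -24 + 15*N (B(l, N) = -9 + (N - 1)*(5*(-2 + 5)) = -9 + (-1 + N)*(5*3) = -9 + (-1 + N)*15 = -9 + (-15 + 15*N) = -24 + 15*N)
C(o) = 137/7
(C(-6*n(-2)) - 14613) + B(-161, -166) = (137/7 - 14613) + (-24 + 15*(-166)) = -102154/7 + (-24 - 2490) = -102154/7 - 2514 = -119752/7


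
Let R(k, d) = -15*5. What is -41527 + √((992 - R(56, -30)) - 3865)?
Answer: -41527 + I*√2798 ≈ -41527.0 + 52.896*I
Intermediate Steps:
R(k, d) = -75
-41527 + √((992 - R(56, -30)) - 3865) = -41527 + √((992 - 1*(-75)) - 3865) = -41527 + √((992 + 75) - 3865) = -41527 + √(1067 - 3865) = -41527 + √(-2798) = -41527 + I*√2798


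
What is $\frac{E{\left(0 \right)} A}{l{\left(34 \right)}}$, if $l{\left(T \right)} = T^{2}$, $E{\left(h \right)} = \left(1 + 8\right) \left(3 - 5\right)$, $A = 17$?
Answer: $- \frac{9}{34} \approx -0.26471$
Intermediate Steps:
$E{\left(h \right)} = -18$ ($E{\left(h \right)} = 9 \left(-2\right) = -18$)
$\frac{E{\left(0 \right)} A}{l{\left(34 \right)}} = \frac{\left(-18\right) 17}{34^{2}} = - \frac{306}{1156} = \left(-306\right) \frac{1}{1156} = - \frac{9}{34}$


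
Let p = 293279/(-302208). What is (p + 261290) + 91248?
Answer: 106539510625/302208 ≈ 3.5254e+5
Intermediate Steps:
p = -293279/302208 (p = 293279*(-1/302208) = -293279/302208 ≈ -0.97045)
(p + 261290) + 91248 = (-293279/302208 + 261290) + 91248 = 78963635041/302208 + 91248 = 106539510625/302208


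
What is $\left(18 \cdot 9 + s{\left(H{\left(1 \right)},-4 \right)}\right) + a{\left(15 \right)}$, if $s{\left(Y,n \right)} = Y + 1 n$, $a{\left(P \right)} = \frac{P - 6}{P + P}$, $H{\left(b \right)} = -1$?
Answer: $\frac{1573}{10} \approx 157.3$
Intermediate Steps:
$a{\left(P \right)} = \frac{-6 + P}{2 P}$
$s{\left(Y,n \right)} = Y + n$
$\left(18 \cdot 9 + s{\left(H{\left(1 \right)},-4 \right)}\right) + a{\left(15 \right)} = \left(18 \cdot 9 - 5\right) + \frac{-6 + 15}{2 \cdot 15} = \left(162 - 5\right) + \frac{1}{2} \cdot \frac{1}{15} \cdot 9 = 157 + \frac{3}{10} = \frac{1573}{10}$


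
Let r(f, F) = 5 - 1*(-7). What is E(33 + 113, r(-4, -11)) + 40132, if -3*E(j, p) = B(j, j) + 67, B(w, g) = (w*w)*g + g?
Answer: -2991953/3 ≈ -9.9732e+5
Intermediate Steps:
B(w, g) = g + g*w**2 (B(w, g) = w**2*g + g = g*w**2 + g = g + g*w**2)
r(f, F) = 12 (r(f, F) = 5 + 7 = 12)
E(j, p) = -67/3 - j*(1 + j**2)/3 (E(j, p) = -(j*(1 + j**2) + 67)/3 = -(67 + j*(1 + j**2))/3 = -67/3 - j*(1 + j**2)/3)
E(33 + 113, r(-4, -11)) + 40132 = (-67/3 - (33 + 113)/3 - (33 + 113)**3/3) + 40132 = (-67/3 - 1/3*146 - 1/3*146**3) + 40132 = (-67/3 - 146/3 - 1/3*3112136) + 40132 = (-67/3 - 146/3 - 3112136/3) + 40132 = -3112349/3 + 40132 = -2991953/3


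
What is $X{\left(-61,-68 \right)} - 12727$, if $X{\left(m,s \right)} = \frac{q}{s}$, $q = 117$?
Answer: $- \frac{865553}{68} \approx -12729.0$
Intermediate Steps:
$X{\left(m,s \right)} = \frac{117}{s}$
$X{\left(-61,-68 \right)} - 12727 = \frac{117}{-68} - 12727 = 117 \left(- \frac{1}{68}\right) - 12727 = - \frac{117}{68} - 12727 = - \frac{865553}{68}$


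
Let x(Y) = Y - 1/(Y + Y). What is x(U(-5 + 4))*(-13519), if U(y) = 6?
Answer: -959849/12 ≈ -79987.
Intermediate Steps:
x(Y) = Y - 1/(2*Y)
x(U(-5 + 4))*(-13519) = (6 - ½/6)*(-13519) = (6 - ½*⅙)*(-13519) = (6 - 1/12)*(-13519) = (71/12)*(-13519) = -959849/12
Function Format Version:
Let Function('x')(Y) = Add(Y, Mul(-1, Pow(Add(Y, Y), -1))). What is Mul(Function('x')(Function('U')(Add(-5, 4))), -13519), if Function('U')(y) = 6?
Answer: Rational(-959849, 12) ≈ -79987.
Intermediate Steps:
Function('x')(Y) = Add(Y, Mul(Rational(-1, 2), Pow(Y, -1))) (Function('x')(Y) = Add(Y, Mul(-1, Pow(Mul(2, Y), -1))) = Add(Y, Mul(-1, Mul(Rational(1, 2), Pow(Y, -1)))) = Add(Y, Mul(Rational(-1, 2), Pow(Y, -1))))
Mul(Function('x')(Function('U')(Add(-5, 4))), -13519) = Mul(Add(6, Mul(Rational(-1, 2), Pow(6, -1))), -13519) = Mul(Add(6, Mul(Rational(-1, 2), Rational(1, 6))), -13519) = Mul(Add(6, Rational(-1, 12)), -13519) = Mul(Rational(71, 12), -13519) = Rational(-959849, 12)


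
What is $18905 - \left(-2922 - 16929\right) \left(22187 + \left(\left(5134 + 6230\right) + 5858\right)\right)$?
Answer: $782326964$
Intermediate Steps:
$18905 - \left(-2922 - 16929\right) \left(22187 + \left(\left(5134 + 6230\right) + 5858\right)\right) = 18905 - - 19851 \left(22187 + \left(11364 + 5858\right)\right) = 18905 - - 19851 \left(22187 + 17222\right) = 18905 - \left(-19851\right) 39409 = 18905 - -782308059 = 18905 + 782308059 = 782326964$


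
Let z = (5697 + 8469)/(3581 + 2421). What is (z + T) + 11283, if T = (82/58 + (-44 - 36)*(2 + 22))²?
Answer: 9318673116127/2523841 ≈ 3.6923e+6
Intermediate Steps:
z = 7083/3001 (z = 14166/6002 = 14166*(1/6002) = 7083/3001 ≈ 2.3602)
T = 3095698321/841 (T = (82*(1/58) - 80*24)² = (41/29 - 1920)² = (-55639/29)² = 3095698321/841 ≈ 3.6810e+6)
(z + T) + 11283 = (7083/3001 + 3095698321/841) + 11283 = 9290196618124/2523841 + 11283 = 9318673116127/2523841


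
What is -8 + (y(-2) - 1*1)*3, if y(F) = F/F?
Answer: -8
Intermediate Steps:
y(F) = 1
-8 + (y(-2) - 1*1)*3 = -8 + (1 - 1*1)*3 = -8 + (1 - 1)*3 = -8 + 0*3 = -8 + 0 = -8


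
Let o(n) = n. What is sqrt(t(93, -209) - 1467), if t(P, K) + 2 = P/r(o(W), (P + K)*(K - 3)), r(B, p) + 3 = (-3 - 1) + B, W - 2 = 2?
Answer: 10*I*sqrt(15) ≈ 38.73*I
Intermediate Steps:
W = 4 (W = 2 + 2 = 4)
r(B, p) = -7 + B (r(B, p) = -3 + ((-3 - 1) + B) = -3 + (-4 + B) = -7 + B)
t(P, K) = -2 - P/3 (t(P, K) = -2 + P/(-7 + 4) = -2 + P/(-3) = -2 + P*(-1/3) = -2 - P/3)
sqrt(t(93, -209) - 1467) = sqrt((-2 - 1/3*93) - 1467) = sqrt((-2 - 31) - 1467) = sqrt(-33 - 1467) = sqrt(-1500) = 10*I*sqrt(15)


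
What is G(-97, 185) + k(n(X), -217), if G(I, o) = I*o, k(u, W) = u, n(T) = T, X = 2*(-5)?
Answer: -17955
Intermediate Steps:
X = -10
G(-97, 185) + k(n(X), -217) = -97*185 - 10 = -17945 - 10 = -17955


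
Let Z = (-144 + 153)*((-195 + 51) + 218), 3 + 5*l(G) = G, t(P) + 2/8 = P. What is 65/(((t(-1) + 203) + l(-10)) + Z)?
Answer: 100/1331 ≈ 0.075131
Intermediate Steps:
t(P) = -¼ + P
l(G) = -⅗ + G/5
Z = 666 (Z = 9*(-144 + 218) = 9*74 = 666)
65/(((t(-1) + 203) + l(-10)) + Z) = 65/((((-¼ - 1) + 203) + (-⅗ + (⅕)*(-10))) + 666) = 65/(((-5/4 + 203) + (-⅗ - 2)) + 666) = 65/((807/4 - 13/5) + 666) = 65/(3983/20 + 666) = 65/(17303/20) = 65*(20/17303) = 100/1331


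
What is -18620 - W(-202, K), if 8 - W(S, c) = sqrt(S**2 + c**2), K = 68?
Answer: -18628 + 2*sqrt(11357) ≈ -18415.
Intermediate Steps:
W(S, c) = 8 - sqrt(S**2 + c**2)
-18620 - W(-202, K) = -18620 - (8 - sqrt((-202)**2 + 68**2)) = -18620 - (8 - sqrt(40804 + 4624)) = -18620 - (8 - sqrt(45428)) = -18620 - (8 - 2*sqrt(11357)) = -18620 + (-8 + 2*sqrt(11357)) = -18628 + 2*sqrt(11357)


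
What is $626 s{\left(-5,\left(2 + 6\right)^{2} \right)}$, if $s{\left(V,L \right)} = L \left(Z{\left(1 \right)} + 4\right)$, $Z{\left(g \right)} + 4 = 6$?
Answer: $240384$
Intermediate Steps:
$Z{\left(g \right)} = 2$ ($Z{\left(g \right)} = -4 + 6 = 2$)
$s{\left(V,L \right)} = 6 L$ ($s{\left(V,L \right)} = L \left(2 + 4\right) = L 6 = 6 L$)
$626 s{\left(-5,\left(2 + 6\right)^{2} \right)} = 626 \cdot 6 \left(2 + 6\right)^{2} = 626 \cdot 6 \cdot 8^{2} = 626 \cdot 6 \cdot 64 = 626 \cdot 384 = 240384$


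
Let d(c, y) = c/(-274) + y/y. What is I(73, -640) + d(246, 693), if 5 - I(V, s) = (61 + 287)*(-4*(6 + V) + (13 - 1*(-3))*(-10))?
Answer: 22694475/137 ≈ 1.6565e+5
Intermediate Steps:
d(c, y) = 1 - c/274 (d(c, y) = c*(-1/274) + 1 = -c/274 + 1 = 1 - c/274)
I(V, s) = 64037 + 1392*V (I(V, s) = 5 - (61 + 287)*(-4*(6 + V) + (13 - 1*(-3))*(-10)) = 5 - 348*((-24 - 4*V) + (13 + 3)*(-10)) = 5 - 348*((-24 - 4*V) + 16*(-10)) = 5 - 348*((-24 - 4*V) - 160) = 5 - 348*(-184 - 4*V) = 5 - (-64032 - 1392*V) = 5 + (64032 + 1392*V) = 64037 + 1392*V)
I(73, -640) + d(246, 693) = (64037 + 1392*73) + (1 - 1/274*246) = (64037 + 101616) + (1 - 123/137) = 165653 + 14/137 = 22694475/137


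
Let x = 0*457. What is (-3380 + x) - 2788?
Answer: -6168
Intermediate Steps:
x = 0
(-3380 + x) - 2788 = (-3380 + 0) - 2788 = -3380 - 2788 = -6168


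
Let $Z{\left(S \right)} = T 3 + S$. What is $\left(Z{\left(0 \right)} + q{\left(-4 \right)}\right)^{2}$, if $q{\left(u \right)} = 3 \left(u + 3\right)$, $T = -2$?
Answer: $81$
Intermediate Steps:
$Z{\left(S \right)} = -6 + S$ ($Z{\left(S \right)} = \left(-2\right) 3 + S = -6 + S$)
$q{\left(u \right)} = 9 + 3 u$ ($q{\left(u \right)} = 3 \left(3 + u\right) = 9 + 3 u$)
$\left(Z{\left(0 \right)} + q{\left(-4 \right)}\right)^{2} = \left(\left(-6 + 0\right) + \left(9 + 3 \left(-4\right)\right)\right)^{2} = \left(-6 + \left(9 - 12\right)\right)^{2} = \left(-6 - 3\right)^{2} = \left(-9\right)^{2} = 81$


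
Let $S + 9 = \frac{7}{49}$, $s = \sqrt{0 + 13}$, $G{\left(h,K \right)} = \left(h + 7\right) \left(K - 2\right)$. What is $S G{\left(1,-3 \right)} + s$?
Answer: $\frac{2480}{7} + \sqrt{13} \approx 357.89$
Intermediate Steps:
$G{\left(h,K \right)} = \left(-2 + K\right) \left(7 + h\right)$ ($G{\left(h,K \right)} = \left(7 + h\right) \left(-2 + K\right) = \left(-2 + K\right) \left(7 + h\right)$)
$s = \sqrt{13} \approx 3.6056$
$S = - \frac{62}{7}$ ($S = -9 + \frac{7}{49} = -9 + 7 \cdot \frac{1}{49} = -9 + \frac{1}{7} = - \frac{62}{7} \approx -8.8571$)
$S G{\left(1,-3 \right)} + s = - \frac{62 \left(-14 - 2 + 7 \left(-3\right) - 3\right)}{7} + \sqrt{13} = - \frac{62 \left(-14 - 2 - 21 - 3\right)}{7} + \sqrt{13} = \left(- \frac{62}{7}\right) \left(-40\right) + \sqrt{13} = \frac{2480}{7} + \sqrt{13}$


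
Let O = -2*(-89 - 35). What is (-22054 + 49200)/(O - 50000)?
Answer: -13573/24876 ≈ -0.54563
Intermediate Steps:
O = 248 (O = -2*(-124) = 248)
(-22054 + 49200)/(O - 50000) = (-22054 + 49200)/(248 - 50000) = 27146/(-49752) = 27146*(-1/49752) = -13573/24876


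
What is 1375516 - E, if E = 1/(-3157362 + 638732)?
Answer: 3464415863081/2518630 ≈ 1.3755e+6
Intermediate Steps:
E = -1/2518630 (E = 1/(-2518630) = -1/2518630 ≈ -3.9704e-7)
1375516 - E = 1375516 - 1*(-1/2518630) = 1375516 + 1/2518630 = 3464415863081/2518630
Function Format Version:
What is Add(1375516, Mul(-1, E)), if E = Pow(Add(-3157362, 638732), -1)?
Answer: Rational(3464415863081, 2518630) ≈ 1.3755e+6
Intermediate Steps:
E = Rational(-1, 2518630) (E = Pow(-2518630, -1) = Rational(-1, 2518630) ≈ -3.9704e-7)
Add(1375516, Mul(-1, E)) = Add(1375516, Mul(-1, Rational(-1, 2518630))) = Add(1375516, Rational(1, 2518630)) = Rational(3464415863081, 2518630)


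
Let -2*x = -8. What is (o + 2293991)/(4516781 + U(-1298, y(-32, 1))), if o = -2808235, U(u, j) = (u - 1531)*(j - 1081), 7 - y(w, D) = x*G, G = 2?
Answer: -514244/7577759 ≈ -0.067862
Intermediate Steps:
x = 4 (x = -½*(-8) = 4)
y(w, D) = -1 (y(w, D) = 7 - 4*2 = 7 - 1*8 = 7 - 8 = -1)
U(u, j) = (-1531 + u)*(-1081 + j)
(o + 2293991)/(4516781 + U(-1298, y(-32, 1))) = (-2808235 + 2293991)/(4516781 + (1655011 - 1531*(-1) - 1081*(-1298) - 1*(-1298))) = -514244/(4516781 + (1655011 + 1531 + 1403138 + 1298)) = -514244/(4516781 + 3060978) = -514244/7577759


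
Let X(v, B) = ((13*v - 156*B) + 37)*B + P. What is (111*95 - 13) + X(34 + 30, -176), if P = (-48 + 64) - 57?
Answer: -4974709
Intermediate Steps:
P = -41 (P = 16 - 57 = -41)
X(v, B) = -41 + B*(37 - 156*B + 13*v) (X(v, B) = ((13*v - 156*B) + 37)*B - 41 = ((-156*B + 13*v) + 37)*B - 41 = (37 - 156*B + 13*v)*B - 41 = B*(37 - 156*B + 13*v) - 41 = -41 + B*(37 - 156*B + 13*v))
(111*95 - 13) + X(34 + 30, -176) = (111*95 - 13) + (-41 - 156*(-176)² + 37*(-176) + 13*(-176)*(34 + 30)) = (10545 - 13) + (-41 - 156*30976 - 6512 + 13*(-176)*64) = 10532 + (-41 - 4832256 - 6512 - 146432) = 10532 - 4985241 = -4974709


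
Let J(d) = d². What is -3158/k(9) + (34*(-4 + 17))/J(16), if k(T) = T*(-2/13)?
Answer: 2629445/1152 ≈ 2282.5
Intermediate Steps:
k(T) = -2*T/13 (k(T) = T*(-2*1/13) = T*(-2/13) = -2*T/13)
-3158/k(9) + (34*(-4 + 17))/J(16) = -3158/((-2/13*9)) + (34*(-4 + 17))/(16²) = -3158/(-18/13) + (34*13)/256 = -3158*(-13/18) + 442*(1/256) = 20527/9 + 221/128 = 2629445/1152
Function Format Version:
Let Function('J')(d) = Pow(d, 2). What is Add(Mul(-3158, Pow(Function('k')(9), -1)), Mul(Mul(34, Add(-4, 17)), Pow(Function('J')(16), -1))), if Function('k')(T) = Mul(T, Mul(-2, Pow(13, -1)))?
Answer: Rational(2629445, 1152) ≈ 2282.5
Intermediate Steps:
Function('k')(T) = Mul(Rational(-2, 13), T) (Function('k')(T) = Mul(T, Mul(-2, Rational(1, 13))) = Mul(T, Rational(-2, 13)) = Mul(Rational(-2, 13), T))
Add(Mul(-3158, Pow(Function('k')(9), -1)), Mul(Mul(34, Add(-4, 17)), Pow(Function('J')(16), -1))) = Add(Mul(-3158, Pow(Mul(Rational(-2, 13), 9), -1)), Mul(Mul(34, Add(-4, 17)), Pow(Pow(16, 2), -1))) = Add(Mul(-3158, Pow(Rational(-18, 13), -1)), Mul(Mul(34, 13), Pow(256, -1))) = Add(Mul(-3158, Rational(-13, 18)), Mul(442, Rational(1, 256))) = Add(Rational(20527, 9), Rational(221, 128)) = Rational(2629445, 1152)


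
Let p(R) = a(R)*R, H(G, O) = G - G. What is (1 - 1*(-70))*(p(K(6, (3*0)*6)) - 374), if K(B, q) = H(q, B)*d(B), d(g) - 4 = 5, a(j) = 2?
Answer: -26554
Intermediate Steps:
d(g) = 9 (d(g) = 4 + 5 = 9)
H(G, O) = 0
K(B, q) = 0 (K(B, q) = 0*9 = 0)
p(R) = 2*R
(1 - 1*(-70))*(p(K(6, (3*0)*6)) - 374) = (1 - 1*(-70))*(2*0 - 374) = (1 + 70)*(0 - 374) = 71*(-374) = -26554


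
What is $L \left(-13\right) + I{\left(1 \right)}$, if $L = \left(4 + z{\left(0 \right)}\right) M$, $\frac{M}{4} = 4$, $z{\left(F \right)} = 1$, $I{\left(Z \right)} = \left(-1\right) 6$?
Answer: $-1046$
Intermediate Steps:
$I{\left(Z \right)} = -6$
$M = 16$ ($M = 4 \cdot 4 = 16$)
$L = 80$ ($L = \left(4 + 1\right) 16 = 5 \cdot 16 = 80$)
$L \left(-13\right) + I{\left(1 \right)} = 80 \left(-13\right) - 6 = -1040 - 6 = -1046$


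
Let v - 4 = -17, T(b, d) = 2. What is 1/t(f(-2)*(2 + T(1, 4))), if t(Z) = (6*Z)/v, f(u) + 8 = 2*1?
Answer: 13/144 ≈ 0.090278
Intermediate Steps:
v = -13 (v = 4 - 17 = -13)
f(u) = -6 (f(u) = -8 + 2*1 = -8 + 2 = -6)
t(Z) = -6*Z/13 (t(Z) = (6*Z)/(-13) = (6*Z)*(-1/13) = -6*Z/13)
1/t(f(-2)*(2 + T(1, 4))) = 1/(-(-36)*(2 + 2)/13) = 1/(-(-36)*4/13) = 1/(-6/13*(-24)) = 1/(144/13) = 13/144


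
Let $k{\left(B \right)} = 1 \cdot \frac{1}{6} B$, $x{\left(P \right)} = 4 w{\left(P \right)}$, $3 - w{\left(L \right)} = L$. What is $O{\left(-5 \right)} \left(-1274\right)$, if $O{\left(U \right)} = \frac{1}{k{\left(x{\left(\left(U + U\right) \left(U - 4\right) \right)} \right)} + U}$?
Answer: $\frac{182}{9} \approx 20.222$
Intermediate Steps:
$w{\left(L \right)} = 3 - L$
$x{\left(P \right)} = 12 - 4 P$ ($x{\left(P \right)} = 4 \left(3 - P\right) = 12 - 4 P$)
$k{\left(B \right)} = \frac{B}{6}$ ($k{\left(B \right)} = 1 \cdot \frac{1}{6} B = \frac{B}{6}$)
$O{\left(U \right)} = \frac{1}{2 + U - \frac{4 U \left(-4 + U\right)}{3}}$ ($O{\left(U \right)} = \frac{1}{\frac{12 - 4 \left(U + U\right) \left(U - 4\right)}{6} + U} = \frac{1}{\frac{12 - 4 \cdot 2 U \left(-4 + U\right)}{6} + U} = \frac{1}{\frac{12 - 8 U \left(-4 + U\right)}{6} + U} = \frac{1}{\left(2 - \frac{4 U \left(-4 + U\right)}{3}\right) + U} = \frac{1}{2 + U - \frac{4 U \left(-4 + U\right)}{3}}$)
$O{\left(-5 \right)} \left(-1274\right) = \frac{3}{6 - 4 \left(-5\right)^{2} + 19 \left(-5\right)} \left(-1274\right) = \frac{3}{6 - 100 - 95} \left(-1274\right) = \frac{3}{-189} \left(-1274\right) = 3 \left(- \frac{1}{189}\right) \left(-1274\right) = \left(- \frac{1}{63}\right) \left(-1274\right) = \frac{182}{9}$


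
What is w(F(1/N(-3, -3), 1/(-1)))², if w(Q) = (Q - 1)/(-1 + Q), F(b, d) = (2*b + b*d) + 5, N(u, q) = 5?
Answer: 1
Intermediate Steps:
F(b, d) = 5 + 2*b + b*d
w(Q) = 1 (w(Q) = (-1 + Q)/(-1 + Q) = 1)
w(F(1/N(-3, -3), 1/(-1)))² = 1² = 1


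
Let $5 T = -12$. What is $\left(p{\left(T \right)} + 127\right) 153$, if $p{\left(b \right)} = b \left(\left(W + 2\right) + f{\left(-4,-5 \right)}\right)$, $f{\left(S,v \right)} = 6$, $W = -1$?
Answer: $\frac{84303}{5} \approx 16861.0$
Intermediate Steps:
$T = - \frac{12}{5}$ ($T = \frac{1}{5} \left(-12\right) = - \frac{12}{5} \approx -2.4$)
$p{\left(b \right)} = 7 b$ ($p{\left(b \right)} = b \left(\left(-1 + 2\right) + 6\right) = b \left(1 + 6\right) = b 7 = 7 b$)
$\left(p{\left(T \right)} + 127\right) 153 = \left(7 \left(- \frac{12}{5}\right) + 127\right) 153 = \left(- \frac{84}{5} + 127\right) 153 = \frac{551}{5} \cdot 153 = \frac{84303}{5}$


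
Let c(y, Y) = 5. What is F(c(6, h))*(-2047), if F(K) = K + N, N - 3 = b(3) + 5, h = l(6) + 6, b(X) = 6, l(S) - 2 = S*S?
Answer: -38893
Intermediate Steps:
l(S) = 2 + S² (l(S) = 2 + S*S = 2 + S²)
h = 44 (h = (2 + 6²) + 6 = (2 + 36) + 6 = 38 + 6 = 44)
N = 14 (N = 3 + (6 + 5) = 3 + 11 = 14)
F(K) = 14 + K (F(K) = K + 14 = 14 + K)
F(c(6, h))*(-2047) = (14 + 5)*(-2047) = 19*(-2047) = -38893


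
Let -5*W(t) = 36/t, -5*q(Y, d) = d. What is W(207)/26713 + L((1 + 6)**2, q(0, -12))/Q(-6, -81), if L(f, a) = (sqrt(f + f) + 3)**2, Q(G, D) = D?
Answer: -328703789/248831595 - 14*sqrt(2)/27 ≈ -2.0543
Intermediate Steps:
q(Y, d) = -d/5
L(f, a) = (3 + sqrt(2)*sqrt(f))**2 (L(f, a) = (sqrt(2*f) + 3)**2 = (sqrt(2)*sqrt(f) + 3)**2 = (3 + sqrt(2)*sqrt(f))**2)
W(t) = -36/(5*t)
W(207)/26713 + L((1 + 6)**2, q(0, -12))/Q(-6, -81) = -36/5/207/26713 + (3 + sqrt(2)*sqrt((1 + 6)**2))**2/(-81) = -36/5*1/207*(1/26713) + (3 + sqrt(2)*sqrt(7**2))**2*(-1/81) = -4/115*1/26713 + (3 + sqrt(2)*sqrt(49))**2*(-1/81) = -4/3071995 + (3 + sqrt(2)*7)**2*(-1/81) = -4/3071995 + (3 + 7*sqrt(2))**2*(-1/81) = -4/3071995 - (3 + 7*sqrt(2))**2/81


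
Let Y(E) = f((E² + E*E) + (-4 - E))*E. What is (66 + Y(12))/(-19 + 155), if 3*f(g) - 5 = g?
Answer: 587/68 ≈ 8.6324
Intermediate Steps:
f(g) = 5/3 + g/3
Y(E) = E*(⅓ - E/3 + 2*E²/3) (Y(E) = (5/3 + ((E² + E*E) + (-4 - E))/3)*E = (5/3 + ((E² + E²) + (-4 - E))/3)*E = (5/3 + (2*E² + (-4 - E))/3)*E = (5/3 + (-4 - E + 2*E²)/3)*E = (5/3 + (-4/3 - E/3 + 2*E²/3))*E = (⅓ - E/3 + 2*E²/3)*E = E*(⅓ - E/3 + 2*E²/3))
(66 + Y(12))/(-19 + 155) = (66 + (⅓)*12*(1 - 1*12 + 2*12²))/(-19 + 155) = (66 + (⅓)*12*(1 - 12 + 2*144))/136 = (66 + (⅓)*12*(1 - 12 + 288))*(1/136) = (66 + (⅓)*12*277)*(1/136) = (66 + 1108)*(1/136) = 1174*(1/136) = 587/68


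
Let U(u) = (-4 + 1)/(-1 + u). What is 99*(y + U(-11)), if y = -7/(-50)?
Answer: 3861/100 ≈ 38.610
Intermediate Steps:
U(u) = -3/(-1 + u)
y = 7/50 (y = -7*(-1/50) = 7/50 ≈ 0.14000)
99*(y + U(-11)) = 99*(7/50 - 3/(-1 - 11)) = 99*(7/50 - 3/(-12)) = 99*(7/50 - 3*(-1/12)) = 99*(7/50 + ¼) = 99*(39/100) = 3861/100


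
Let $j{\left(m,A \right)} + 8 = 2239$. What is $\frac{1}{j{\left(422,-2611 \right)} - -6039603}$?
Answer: $\frac{1}{6041834} \approx 1.6551 \cdot 10^{-7}$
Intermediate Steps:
$j{\left(m,A \right)} = 2231$ ($j{\left(m,A \right)} = -8 + 2239 = 2231$)
$\frac{1}{j{\left(422,-2611 \right)} - -6039603} = \frac{1}{2231 - -6039603} = \frac{1}{2231 + 6039603} = \frac{1}{6041834}$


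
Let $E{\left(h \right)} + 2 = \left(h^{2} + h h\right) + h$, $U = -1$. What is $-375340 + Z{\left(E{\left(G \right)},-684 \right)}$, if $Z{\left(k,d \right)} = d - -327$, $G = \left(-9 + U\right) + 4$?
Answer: $-375697$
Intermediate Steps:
$G = -6$ ($G = \left(-9 - 1\right) + 4 = -10 + 4 = -6$)
$E{\left(h \right)} = -2 + h + 2 h^{2}$ ($E{\left(h \right)} = -2 + \left(\left(h^{2} + h h\right) + h\right) = -2 + \left(\left(h^{2} + h^{2}\right) + h\right) = -2 + \left(2 h^{2} + h\right) = -2 + \left(h + 2 h^{2}\right) = -2 + h + 2 h^{2}$)
$Z{\left(k,d \right)} = 327 + d$ ($Z{\left(k,d \right)} = d + 327 = 327 + d$)
$-375340 + Z{\left(E{\left(G \right)},-684 \right)} = -375340 + \left(327 - 684\right) = -375340 - 357 = -375697$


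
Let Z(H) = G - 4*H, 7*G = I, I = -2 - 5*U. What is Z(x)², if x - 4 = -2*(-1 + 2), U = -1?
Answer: 2809/49 ≈ 57.327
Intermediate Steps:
I = 3 (I = -2 - 5*(-1) = -2 + 5 = 3)
G = 3/7 (G = (⅐)*3 = 3/7 ≈ 0.42857)
x = 2 (x = 4 - 2*(-1 + 2) = 4 - 2*1 = 4 - 2 = 2)
Z(H) = 3/7 - 4*H
Z(x)² = (3/7 - 4*2)² = (3/7 - 8)² = (-53/7)² = 2809/49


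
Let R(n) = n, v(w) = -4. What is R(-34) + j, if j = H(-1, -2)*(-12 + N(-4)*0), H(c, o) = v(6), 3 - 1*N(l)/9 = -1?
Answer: 14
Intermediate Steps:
N(l) = 36 (N(l) = 27 - 9*(-1) = 27 + 9 = 36)
H(c, o) = -4
j = 48 (j = -4*(-12 + 36*0) = -4*(-12 + 0) = -4*(-12) = 48)
R(-34) + j = -34 + 48 = 14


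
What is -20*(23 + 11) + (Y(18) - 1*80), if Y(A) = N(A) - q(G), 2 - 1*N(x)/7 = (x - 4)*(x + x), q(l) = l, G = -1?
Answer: -4273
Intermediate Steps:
N(x) = 14 - 14*x*(-4 + x) (N(x) = 14 - 7*(x - 4)*(x + x) = 14 - 7*(-4 + x)*2*x = 14 - 14*x*(-4 + x))
Y(A) = 15 - 14*A**2 + 56*A (Y(A) = (14 - 14*A**2 + 56*A) - 1*(-1) = (14 - 14*A**2 + 56*A) + 1 = 15 - 14*A**2 + 56*A)
-20*(23 + 11) + (Y(18) - 1*80) = -20*(23 + 11) + ((15 - 14*18**2 + 56*18) - 1*80) = -20*34 + ((15 - 14*324 + 1008) - 80) = -680 + ((15 - 4536 + 1008) - 80) = -680 + (-3513 - 80) = -680 - 3593 = -4273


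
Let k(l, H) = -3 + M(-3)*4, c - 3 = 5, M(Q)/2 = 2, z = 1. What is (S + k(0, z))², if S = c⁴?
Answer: 16883881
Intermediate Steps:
M(Q) = 4 (M(Q) = 2*2 = 4)
c = 8 (c = 3 + 5 = 8)
k(l, H) = 13 (k(l, H) = -3 + 4*4 = -3 + 16 = 13)
S = 4096 (S = 8⁴ = 4096)
(S + k(0, z))² = (4096 + 13)² = 4109² = 16883881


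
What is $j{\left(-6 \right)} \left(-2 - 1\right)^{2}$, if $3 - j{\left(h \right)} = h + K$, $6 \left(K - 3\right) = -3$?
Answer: $\frac{117}{2} \approx 58.5$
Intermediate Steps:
$K = \frac{5}{2}$ ($K = 3 + \frac{1}{6} \left(-3\right) = 3 - \frac{1}{2} = \frac{5}{2} \approx 2.5$)
$j{\left(h \right)} = \frac{1}{2} - h$ ($j{\left(h \right)} = 3 - \left(h + \frac{5}{2}\right) = 3 - \left(\frac{5}{2} + h\right) = \frac{1}{2} - h$)
$j{\left(-6 \right)} \left(-2 - 1\right)^{2} = \left(\frac{1}{2} - -6\right) \left(-2 - 1\right)^{2} = \left(\frac{1}{2} + 6\right) \left(-3\right)^{2} = \frac{13}{2} \cdot 9 = \frac{117}{2}$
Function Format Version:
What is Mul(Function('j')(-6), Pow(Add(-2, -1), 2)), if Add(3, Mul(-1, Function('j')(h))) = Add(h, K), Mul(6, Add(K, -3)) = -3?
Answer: Rational(117, 2) ≈ 58.500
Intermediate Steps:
K = Rational(5, 2) (K = Add(3, Mul(Rational(1, 6), -3)) = Add(3, Rational(-1, 2)) = Rational(5, 2) ≈ 2.5000)
Function('j')(h) = Add(Rational(1, 2), Mul(-1, h)) (Function('j')(h) = Add(3, Mul(-1, Add(h, Rational(5, 2)))) = Add(3, Mul(-1, Add(Rational(5, 2), h))) = Add(3, Add(Rational(-5, 2), Mul(-1, h))) = Add(Rational(1, 2), Mul(-1, h)))
Mul(Function('j')(-6), Pow(Add(-2, -1), 2)) = Mul(Add(Rational(1, 2), Mul(-1, -6)), Pow(Add(-2, -1), 2)) = Mul(Add(Rational(1, 2), 6), Pow(-3, 2)) = Mul(Rational(13, 2), 9) = Rational(117, 2)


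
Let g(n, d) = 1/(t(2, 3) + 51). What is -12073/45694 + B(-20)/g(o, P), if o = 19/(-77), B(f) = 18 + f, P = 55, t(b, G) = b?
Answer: -4855637/45694 ≈ -106.26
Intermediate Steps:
o = -19/77 (o = 19*(-1/77) = -19/77 ≈ -0.24675)
g(n, d) = 1/53 (g(n, d) = 1/(2 + 51) = 1/53)
-12073/45694 + B(-20)/g(o, P) = -12073/45694 + (18 - 20)/(1/53) = -12073*1/45694 - 2*53 = -12073/45694 - 106 = -4855637/45694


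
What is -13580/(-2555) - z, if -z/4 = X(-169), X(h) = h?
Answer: -48960/73 ≈ -670.68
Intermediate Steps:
z = 676 (z = -4*(-169) = 676)
-13580/(-2555) - z = -13580/(-2555) - 1*676 = -13580*(-1/2555) - 676 = 388/73 - 676 = -48960/73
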